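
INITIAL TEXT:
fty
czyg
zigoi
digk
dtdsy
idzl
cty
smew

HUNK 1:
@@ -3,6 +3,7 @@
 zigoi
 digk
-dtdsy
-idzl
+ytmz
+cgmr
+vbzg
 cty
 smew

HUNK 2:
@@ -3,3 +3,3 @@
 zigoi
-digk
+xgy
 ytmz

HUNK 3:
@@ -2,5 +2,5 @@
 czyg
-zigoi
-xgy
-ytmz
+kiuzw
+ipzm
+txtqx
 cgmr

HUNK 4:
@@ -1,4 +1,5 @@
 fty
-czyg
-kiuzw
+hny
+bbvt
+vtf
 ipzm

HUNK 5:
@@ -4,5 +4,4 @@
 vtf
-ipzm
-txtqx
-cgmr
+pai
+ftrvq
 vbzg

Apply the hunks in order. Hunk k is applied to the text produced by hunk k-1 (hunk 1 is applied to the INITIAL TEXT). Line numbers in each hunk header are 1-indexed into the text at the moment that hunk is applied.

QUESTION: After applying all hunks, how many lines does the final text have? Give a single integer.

Hunk 1: at line 3 remove [dtdsy,idzl] add [ytmz,cgmr,vbzg] -> 9 lines: fty czyg zigoi digk ytmz cgmr vbzg cty smew
Hunk 2: at line 3 remove [digk] add [xgy] -> 9 lines: fty czyg zigoi xgy ytmz cgmr vbzg cty smew
Hunk 3: at line 2 remove [zigoi,xgy,ytmz] add [kiuzw,ipzm,txtqx] -> 9 lines: fty czyg kiuzw ipzm txtqx cgmr vbzg cty smew
Hunk 4: at line 1 remove [czyg,kiuzw] add [hny,bbvt,vtf] -> 10 lines: fty hny bbvt vtf ipzm txtqx cgmr vbzg cty smew
Hunk 5: at line 4 remove [ipzm,txtqx,cgmr] add [pai,ftrvq] -> 9 lines: fty hny bbvt vtf pai ftrvq vbzg cty smew
Final line count: 9

Answer: 9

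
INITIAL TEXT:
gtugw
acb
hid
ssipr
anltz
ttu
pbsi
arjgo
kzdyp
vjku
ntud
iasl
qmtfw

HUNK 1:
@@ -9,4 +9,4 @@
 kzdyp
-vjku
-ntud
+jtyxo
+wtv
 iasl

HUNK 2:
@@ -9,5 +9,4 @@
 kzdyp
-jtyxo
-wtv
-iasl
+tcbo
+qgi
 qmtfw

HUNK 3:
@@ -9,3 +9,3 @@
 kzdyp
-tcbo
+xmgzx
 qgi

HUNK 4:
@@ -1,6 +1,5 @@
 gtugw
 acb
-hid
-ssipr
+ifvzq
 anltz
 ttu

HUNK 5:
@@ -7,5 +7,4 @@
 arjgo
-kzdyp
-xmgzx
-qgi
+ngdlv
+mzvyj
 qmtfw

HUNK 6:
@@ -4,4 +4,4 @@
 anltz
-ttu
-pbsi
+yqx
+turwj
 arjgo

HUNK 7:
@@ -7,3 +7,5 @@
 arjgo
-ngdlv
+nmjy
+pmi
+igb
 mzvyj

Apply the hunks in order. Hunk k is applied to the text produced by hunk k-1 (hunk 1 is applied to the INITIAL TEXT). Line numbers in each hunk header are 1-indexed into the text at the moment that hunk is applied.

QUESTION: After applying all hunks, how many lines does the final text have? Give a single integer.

Answer: 12

Derivation:
Hunk 1: at line 9 remove [vjku,ntud] add [jtyxo,wtv] -> 13 lines: gtugw acb hid ssipr anltz ttu pbsi arjgo kzdyp jtyxo wtv iasl qmtfw
Hunk 2: at line 9 remove [jtyxo,wtv,iasl] add [tcbo,qgi] -> 12 lines: gtugw acb hid ssipr anltz ttu pbsi arjgo kzdyp tcbo qgi qmtfw
Hunk 3: at line 9 remove [tcbo] add [xmgzx] -> 12 lines: gtugw acb hid ssipr anltz ttu pbsi arjgo kzdyp xmgzx qgi qmtfw
Hunk 4: at line 1 remove [hid,ssipr] add [ifvzq] -> 11 lines: gtugw acb ifvzq anltz ttu pbsi arjgo kzdyp xmgzx qgi qmtfw
Hunk 5: at line 7 remove [kzdyp,xmgzx,qgi] add [ngdlv,mzvyj] -> 10 lines: gtugw acb ifvzq anltz ttu pbsi arjgo ngdlv mzvyj qmtfw
Hunk 6: at line 4 remove [ttu,pbsi] add [yqx,turwj] -> 10 lines: gtugw acb ifvzq anltz yqx turwj arjgo ngdlv mzvyj qmtfw
Hunk 7: at line 7 remove [ngdlv] add [nmjy,pmi,igb] -> 12 lines: gtugw acb ifvzq anltz yqx turwj arjgo nmjy pmi igb mzvyj qmtfw
Final line count: 12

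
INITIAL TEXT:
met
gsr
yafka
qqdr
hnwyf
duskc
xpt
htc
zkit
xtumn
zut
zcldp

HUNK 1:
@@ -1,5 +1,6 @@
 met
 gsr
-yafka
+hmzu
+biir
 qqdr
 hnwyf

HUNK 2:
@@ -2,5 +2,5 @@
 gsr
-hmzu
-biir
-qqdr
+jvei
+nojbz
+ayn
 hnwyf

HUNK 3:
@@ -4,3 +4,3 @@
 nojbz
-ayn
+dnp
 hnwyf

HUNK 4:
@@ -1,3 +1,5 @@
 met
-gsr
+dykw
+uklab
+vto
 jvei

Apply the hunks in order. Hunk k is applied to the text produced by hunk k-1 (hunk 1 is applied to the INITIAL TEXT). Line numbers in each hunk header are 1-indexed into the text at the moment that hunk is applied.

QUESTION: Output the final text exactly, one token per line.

Answer: met
dykw
uklab
vto
jvei
nojbz
dnp
hnwyf
duskc
xpt
htc
zkit
xtumn
zut
zcldp

Derivation:
Hunk 1: at line 1 remove [yafka] add [hmzu,biir] -> 13 lines: met gsr hmzu biir qqdr hnwyf duskc xpt htc zkit xtumn zut zcldp
Hunk 2: at line 2 remove [hmzu,biir,qqdr] add [jvei,nojbz,ayn] -> 13 lines: met gsr jvei nojbz ayn hnwyf duskc xpt htc zkit xtumn zut zcldp
Hunk 3: at line 4 remove [ayn] add [dnp] -> 13 lines: met gsr jvei nojbz dnp hnwyf duskc xpt htc zkit xtumn zut zcldp
Hunk 4: at line 1 remove [gsr] add [dykw,uklab,vto] -> 15 lines: met dykw uklab vto jvei nojbz dnp hnwyf duskc xpt htc zkit xtumn zut zcldp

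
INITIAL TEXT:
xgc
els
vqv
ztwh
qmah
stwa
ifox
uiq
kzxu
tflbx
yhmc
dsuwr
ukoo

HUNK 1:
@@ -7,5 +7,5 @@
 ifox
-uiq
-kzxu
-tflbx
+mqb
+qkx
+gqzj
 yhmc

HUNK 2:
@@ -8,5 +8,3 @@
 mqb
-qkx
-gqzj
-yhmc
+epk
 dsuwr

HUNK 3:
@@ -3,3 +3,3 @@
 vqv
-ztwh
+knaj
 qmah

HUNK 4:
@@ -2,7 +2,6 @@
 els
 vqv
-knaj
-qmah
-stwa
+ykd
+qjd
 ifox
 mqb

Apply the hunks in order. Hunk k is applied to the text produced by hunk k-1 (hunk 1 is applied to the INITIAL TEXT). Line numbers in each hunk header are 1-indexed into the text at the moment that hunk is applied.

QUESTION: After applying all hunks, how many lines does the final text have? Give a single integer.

Answer: 10

Derivation:
Hunk 1: at line 7 remove [uiq,kzxu,tflbx] add [mqb,qkx,gqzj] -> 13 lines: xgc els vqv ztwh qmah stwa ifox mqb qkx gqzj yhmc dsuwr ukoo
Hunk 2: at line 8 remove [qkx,gqzj,yhmc] add [epk] -> 11 lines: xgc els vqv ztwh qmah stwa ifox mqb epk dsuwr ukoo
Hunk 3: at line 3 remove [ztwh] add [knaj] -> 11 lines: xgc els vqv knaj qmah stwa ifox mqb epk dsuwr ukoo
Hunk 4: at line 2 remove [knaj,qmah,stwa] add [ykd,qjd] -> 10 lines: xgc els vqv ykd qjd ifox mqb epk dsuwr ukoo
Final line count: 10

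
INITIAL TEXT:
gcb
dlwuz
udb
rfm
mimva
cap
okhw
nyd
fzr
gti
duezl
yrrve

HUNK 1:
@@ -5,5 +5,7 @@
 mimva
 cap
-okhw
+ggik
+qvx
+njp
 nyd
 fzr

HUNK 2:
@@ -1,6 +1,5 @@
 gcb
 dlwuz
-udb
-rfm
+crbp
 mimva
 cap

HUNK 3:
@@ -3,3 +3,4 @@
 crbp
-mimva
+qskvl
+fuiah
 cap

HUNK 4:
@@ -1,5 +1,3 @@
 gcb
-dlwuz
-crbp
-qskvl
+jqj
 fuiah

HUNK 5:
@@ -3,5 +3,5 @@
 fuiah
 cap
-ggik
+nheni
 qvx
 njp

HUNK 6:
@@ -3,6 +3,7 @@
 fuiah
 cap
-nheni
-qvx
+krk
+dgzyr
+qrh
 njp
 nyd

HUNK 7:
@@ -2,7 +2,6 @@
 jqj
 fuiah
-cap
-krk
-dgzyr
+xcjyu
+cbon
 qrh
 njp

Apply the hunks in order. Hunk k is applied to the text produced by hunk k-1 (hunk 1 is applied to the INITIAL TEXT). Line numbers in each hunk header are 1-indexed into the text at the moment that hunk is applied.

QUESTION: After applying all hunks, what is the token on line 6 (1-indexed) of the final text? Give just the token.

Answer: qrh

Derivation:
Hunk 1: at line 5 remove [okhw] add [ggik,qvx,njp] -> 14 lines: gcb dlwuz udb rfm mimva cap ggik qvx njp nyd fzr gti duezl yrrve
Hunk 2: at line 1 remove [udb,rfm] add [crbp] -> 13 lines: gcb dlwuz crbp mimva cap ggik qvx njp nyd fzr gti duezl yrrve
Hunk 3: at line 3 remove [mimva] add [qskvl,fuiah] -> 14 lines: gcb dlwuz crbp qskvl fuiah cap ggik qvx njp nyd fzr gti duezl yrrve
Hunk 4: at line 1 remove [dlwuz,crbp,qskvl] add [jqj] -> 12 lines: gcb jqj fuiah cap ggik qvx njp nyd fzr gti duezl yrrve
Hunk 5: at line 3 remove [ggik] add [nheni] -> 12 lines: gcb jqj fuiah cap nheni qvx njp nyd fzr gti duezl yrrve
Hunk 6: at line 3 remove [nheni,qvx] add [krk,dgzyr,qrh] -> 13 lines: gcb jqj fuiah cap krk dgzyr qrh njp nyd fzr gti duezl yrrve
Hunk 7: at line 2 remove [cap,krk,dgzyr] add [xcjyu,cbon] -> 12 lines: gcb jqj fuiah xcjyu cbon qrh njp nyd fzr gti duezl yrrve
Final line 6: qrh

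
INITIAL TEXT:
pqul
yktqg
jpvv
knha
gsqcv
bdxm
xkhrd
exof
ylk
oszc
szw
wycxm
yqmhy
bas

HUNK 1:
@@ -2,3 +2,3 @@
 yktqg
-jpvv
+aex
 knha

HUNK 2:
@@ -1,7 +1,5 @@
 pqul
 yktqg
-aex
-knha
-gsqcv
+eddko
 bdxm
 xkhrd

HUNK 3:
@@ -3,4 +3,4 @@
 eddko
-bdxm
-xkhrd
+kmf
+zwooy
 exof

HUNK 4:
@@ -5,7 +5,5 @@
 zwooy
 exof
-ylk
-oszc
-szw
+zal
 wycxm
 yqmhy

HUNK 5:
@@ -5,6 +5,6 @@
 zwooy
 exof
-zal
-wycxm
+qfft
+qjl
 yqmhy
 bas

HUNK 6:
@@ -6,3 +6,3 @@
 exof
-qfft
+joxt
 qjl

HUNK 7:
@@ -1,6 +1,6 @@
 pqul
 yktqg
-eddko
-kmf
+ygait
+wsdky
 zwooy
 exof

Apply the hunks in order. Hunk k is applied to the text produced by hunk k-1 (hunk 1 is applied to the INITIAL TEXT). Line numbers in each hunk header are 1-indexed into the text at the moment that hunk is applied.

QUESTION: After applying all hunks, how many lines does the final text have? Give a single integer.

Answer: 10

Derivation:
Hunk 1: at line 2 remove [jpvv] add [aex] -> 14 lines: pqul yktqg aex knha gsqcv bdxm xkhrd exof ylk oszc szw wycxm yqmhy bas
Hunk 2: at line 1 remove [aex,knha,gsqcv] add [eddko] -> 12 lines: pqul yktqg eddko bdxm xkhrd exof ylk oszc szw wycxm yqmhy bas
Hunk 3: at line 3 remove [bdxm,xkhrd] add [kmf,zwooy] -> 12 lines: pqul yktqg eddko kmf zwooy exof ylk oszc szw wycxm yqmhy bas
Hunk 4: at line 5 remove [ylk,oszc,szw] add [zal] -> 10 lines: pqul yktqg eddko kmf zwooy exof zal wycxm yqmhy bas
Hunk 5: at line 5 remove [zal,wycxm] add [qfft,qjl] -> 10 lines: pqul yktqg eddko kmf zwooy exof qfft qjl yqmhy bas
Hunk 6: at line 6 remove [qfft] add [joxt] -> 10 lines: pqul yktqg eddko kmf zwooy exof joxt qjl yqmhy bas
Hunk 7: at line 1 remove [eddko,kmf] add [ygait,wsdky] -> 10 lines: pqul yktqg ygait wsdky zwooy exof joxt qjl yqmhy bas
Final line count: 10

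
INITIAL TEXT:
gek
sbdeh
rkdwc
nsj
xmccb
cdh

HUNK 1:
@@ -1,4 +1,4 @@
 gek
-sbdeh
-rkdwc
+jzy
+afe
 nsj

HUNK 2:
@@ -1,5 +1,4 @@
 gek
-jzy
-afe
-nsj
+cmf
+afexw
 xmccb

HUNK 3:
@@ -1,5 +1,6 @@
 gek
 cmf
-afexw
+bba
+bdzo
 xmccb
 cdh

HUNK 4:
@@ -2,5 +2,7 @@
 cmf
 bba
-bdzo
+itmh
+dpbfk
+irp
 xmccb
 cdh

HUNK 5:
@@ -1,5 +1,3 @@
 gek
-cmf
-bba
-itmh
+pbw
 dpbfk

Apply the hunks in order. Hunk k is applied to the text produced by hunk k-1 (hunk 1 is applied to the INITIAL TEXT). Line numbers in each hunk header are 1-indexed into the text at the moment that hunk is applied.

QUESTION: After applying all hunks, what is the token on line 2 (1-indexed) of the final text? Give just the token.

Answer: pbw

Derivation:
Hunk 1: at line 1 remove [sbdeh,rkdwc] add [jzy,afe] -> 6 lines: gek jzy afe nsj xmccb cdh
Hunk 2: at line 1 remove [jzy,afe,nsj] add [cmf,afexw] -> 5 lines: gek cmf afexw xmccb cdh
Hunk 3: at line 1 remove [afexw] add [bba,bdzo] -> 6 lines: gek cmf bba bdzo xmccb cdh
Hunk 4: at line 2 remove [bdzo] add [itmh,dpbfk,irp] -> 8 lines: gek cmf bba itmh dpbfk irp xmccb cdh
Hunk 5: at line 1 remove [cmf,bba,itmh] add [pbw] -> 6 lines: gek pbw dpbfk irp xmccb cdh
Final line 2: pbw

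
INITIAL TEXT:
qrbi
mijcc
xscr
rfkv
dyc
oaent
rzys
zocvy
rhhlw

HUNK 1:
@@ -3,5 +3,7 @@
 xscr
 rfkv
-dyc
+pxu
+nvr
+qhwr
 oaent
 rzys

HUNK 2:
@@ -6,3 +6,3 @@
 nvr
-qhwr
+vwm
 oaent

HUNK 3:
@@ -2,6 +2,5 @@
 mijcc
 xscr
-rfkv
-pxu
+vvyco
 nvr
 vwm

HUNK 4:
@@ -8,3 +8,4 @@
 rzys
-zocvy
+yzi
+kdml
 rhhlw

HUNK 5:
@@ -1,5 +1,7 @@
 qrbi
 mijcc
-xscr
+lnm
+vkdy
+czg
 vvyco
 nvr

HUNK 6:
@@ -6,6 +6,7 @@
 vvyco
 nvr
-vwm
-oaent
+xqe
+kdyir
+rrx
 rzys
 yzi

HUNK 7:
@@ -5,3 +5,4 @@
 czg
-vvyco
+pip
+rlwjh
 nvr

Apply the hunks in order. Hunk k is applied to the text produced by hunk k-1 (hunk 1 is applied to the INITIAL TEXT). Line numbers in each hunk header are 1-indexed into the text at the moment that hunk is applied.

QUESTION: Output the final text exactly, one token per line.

Answer: qrbi
mijcc
lnm
vkdy
czg
pip
rlwjh
nvr
xqe
kdyir
rrx
rzys
yzi
kdml
rhhlw

Derivation:
Hunk 1: at line 3 remove [dyc] add [pxu,nvr,qhwr] -> 11 lines: qrbi mijcc xscr rfkv pxu nvr qhwr oaent rzys zocvy rhhlw
Hunk 2: at line 6 remove [qhwr] add [vwm] -> 11 lines: qrbi mijcc xscr rfkv pxu nvr vwm oaent rzys zocvy rhhlw
Hunk 3: at line 2 remove [rfkv,pxu] add [vvyco] -> 10 lines: qrbi mijcc xscr vvyco nvr vwm oaent rzys zocvy rhhlw
Hunk 4: at line 8 remove [zocvy] add [yzi,kdml] -> 11 lines: qrbi mijcc xscr vvyco nvr vwm oaent rzys yzi kdml rhhlw
Hunk 5: at line 1 remove [xscr] add [lnm,vkdy,czg] -> 13 lines: qrbi mijcc lnm vkdy czg vvyco nvr vwm oaent rzys yzi kdml rhhlw
Hunk 6: at line 6 remove [vwm,oaent] add [xqe,kdyir,rrx] -> 14 lines: qrbi mijcc lnm vkdy czg vvyco nvr xqe kdyir rrx rzys yzi kdml rhhlw
Hunk 7: at line 5 remove [vvyco] add [pip,rlwjh] -> 15 lines: qrbi mijcc lnm vkdy czg pip rlwjh nvr xqe kdyir rrx rzys yzi kdml rhhlw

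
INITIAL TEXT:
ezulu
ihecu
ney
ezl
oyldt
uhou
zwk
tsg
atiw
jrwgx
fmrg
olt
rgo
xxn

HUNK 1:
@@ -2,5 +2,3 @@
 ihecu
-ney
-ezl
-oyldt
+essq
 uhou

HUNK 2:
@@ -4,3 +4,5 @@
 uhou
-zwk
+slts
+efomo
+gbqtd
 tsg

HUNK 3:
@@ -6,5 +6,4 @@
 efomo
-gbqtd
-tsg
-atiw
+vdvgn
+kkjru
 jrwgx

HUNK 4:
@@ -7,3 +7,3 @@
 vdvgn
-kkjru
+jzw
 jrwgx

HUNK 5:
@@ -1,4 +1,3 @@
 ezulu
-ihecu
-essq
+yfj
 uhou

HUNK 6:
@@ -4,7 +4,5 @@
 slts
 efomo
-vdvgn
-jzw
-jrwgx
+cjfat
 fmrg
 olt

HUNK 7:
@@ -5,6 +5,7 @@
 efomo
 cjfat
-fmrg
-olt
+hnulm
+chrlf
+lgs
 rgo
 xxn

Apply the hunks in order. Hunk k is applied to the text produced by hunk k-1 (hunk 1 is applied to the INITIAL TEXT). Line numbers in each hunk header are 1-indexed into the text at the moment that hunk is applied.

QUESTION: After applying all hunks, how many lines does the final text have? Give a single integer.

Hunk 1: at line 2 remove [ney,ezl,oyldt] add [essq] -> 12 lines: ezulu ihecu essq uhou zwk tsg atiw jrwgx fmrg olt rgo xxn
Hunk 2: at line 4 remove [zwk] add [slts,efomo,gbqtd] -> 14 lines: ezulu ihecu essq uhou slts efomo gbqtd tsg atiw jrwgx fmrg olt rgo xxn
Hunk 3: at line 6 remove [gbqtd,tsg,atiw] add [vdvgn,kkjru] -> 13 lines: ezulu ihecu essq uhou slts efomo vdvgn kkjru jrwgx fmrg olt rgo xxn
Hunk 4: at line 7 remove [kkjru] add [jzw] -> 13 lines: ezulu ihecu essq uhou slts efomo vdvgn jzw jrwgx fmrg olt rgo xxn
Hunk 5: at line 1 remove [ihecu,essq] add [yfj] -> 12 lines: ezulu yfj uhou slts efomo vdvgn jzw jrwgx fmrg olt rgo xxn
Hunk 6: at line 4 remove [vdvgn,jzw,jrwgx] add [cjfat] -> 10 lines: ezulu yfj uhou slts efomo cjfat fmrg olt rgo xxn
Hunk 7: at line 5 remove [fmrg,olt] add [hnulm,chrlf,lgs] -> 11 lines: ezulu yfj uhou slts efomo cjfat hnulm chrlf lgs rgo xxn
Final line count: 11

Answer: 11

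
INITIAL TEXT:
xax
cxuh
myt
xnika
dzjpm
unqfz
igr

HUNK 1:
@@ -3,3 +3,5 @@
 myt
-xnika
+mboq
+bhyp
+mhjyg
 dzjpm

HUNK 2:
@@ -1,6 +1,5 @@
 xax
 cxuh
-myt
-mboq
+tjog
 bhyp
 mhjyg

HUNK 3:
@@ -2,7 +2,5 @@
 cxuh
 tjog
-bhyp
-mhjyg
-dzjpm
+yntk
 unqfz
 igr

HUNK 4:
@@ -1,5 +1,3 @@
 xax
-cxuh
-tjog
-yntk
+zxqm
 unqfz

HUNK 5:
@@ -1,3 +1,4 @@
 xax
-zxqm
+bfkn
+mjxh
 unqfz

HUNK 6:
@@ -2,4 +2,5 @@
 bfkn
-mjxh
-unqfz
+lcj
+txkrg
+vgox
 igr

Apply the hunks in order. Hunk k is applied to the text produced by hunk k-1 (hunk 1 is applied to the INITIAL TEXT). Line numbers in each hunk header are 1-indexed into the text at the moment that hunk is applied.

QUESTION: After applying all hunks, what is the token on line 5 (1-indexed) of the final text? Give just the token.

Answer: vgox

Derivation:
Hunk 1: at line 3 remove [xnika] add [mboq,bhyp,mhjyg] -> 9 lines: xax cxuh myt mboq bhyp mhjyg dzjpm unqfz igr
Hunk 2: at line 1 remove [myt,mboq] add [tjog] -> 8 lines: xax cxuh tjog bhyp mhjyg dzjpm unqfz igr
Hunk 3: at line 2 remove [bhyp,mhjyg,dzjpm] add [yntk] -> 6 lines: xax cxuh tjog yntk unqfz igr
Hunk 4: at line 1 remove [cxuh,tjog,yntk] add [zxqm] -> 4 lines: xax zxqm unqfz igr
Hunk 5: at line 1 remove [zxqm] add [bfkn,mjxh] -> 5 lines: xax bfkn mjxh unqfz igr
Hunk 6: at line 2 remove [mjxh,unqfz] add [lcj,txkrg,vgox] -> 6 lines: xax bfkn lcj txkrg vgox igr
Final line 5: vgox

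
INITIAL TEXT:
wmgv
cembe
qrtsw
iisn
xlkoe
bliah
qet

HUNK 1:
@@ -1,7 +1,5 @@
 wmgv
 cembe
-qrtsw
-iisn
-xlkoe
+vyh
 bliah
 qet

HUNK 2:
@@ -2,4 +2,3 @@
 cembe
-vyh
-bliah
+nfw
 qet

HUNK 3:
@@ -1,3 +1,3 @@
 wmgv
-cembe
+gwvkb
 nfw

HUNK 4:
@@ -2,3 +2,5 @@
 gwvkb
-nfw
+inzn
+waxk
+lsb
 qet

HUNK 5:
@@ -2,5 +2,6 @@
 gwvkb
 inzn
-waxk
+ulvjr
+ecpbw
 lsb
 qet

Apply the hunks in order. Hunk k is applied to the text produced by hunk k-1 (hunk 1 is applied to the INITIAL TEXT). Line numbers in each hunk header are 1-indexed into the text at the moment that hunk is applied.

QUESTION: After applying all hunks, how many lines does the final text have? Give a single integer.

Answer: 7

Derivation:
Hunk 1: at line 1 remove [qrtsw,iisn,xlkoe] add [vyh] -> 5 lines: wmgv cembe vyh bliah qet
Hunk 2: at line 2 remove [vyh,bliah] add [nfw] -> 4 lines: wmgv cembe nfw qet
Hunk 3: at line 1 remove [cembe] add [gwvkb] -> 4 lines: wmgv gwvkb nfw qet
Hunk 4: at line 2 remove [nfw] add [inzn,waxk,lsb] -> 6 lines: wmgv gwvkb inzn waxk lsb qet
Hunk 5: at line 2 remove [waxk] add [ulvjr,ecpbw] -> 7 lines: wmgv gwvkb inzn ulvjr ecpbw lsb qet
Final line count: 7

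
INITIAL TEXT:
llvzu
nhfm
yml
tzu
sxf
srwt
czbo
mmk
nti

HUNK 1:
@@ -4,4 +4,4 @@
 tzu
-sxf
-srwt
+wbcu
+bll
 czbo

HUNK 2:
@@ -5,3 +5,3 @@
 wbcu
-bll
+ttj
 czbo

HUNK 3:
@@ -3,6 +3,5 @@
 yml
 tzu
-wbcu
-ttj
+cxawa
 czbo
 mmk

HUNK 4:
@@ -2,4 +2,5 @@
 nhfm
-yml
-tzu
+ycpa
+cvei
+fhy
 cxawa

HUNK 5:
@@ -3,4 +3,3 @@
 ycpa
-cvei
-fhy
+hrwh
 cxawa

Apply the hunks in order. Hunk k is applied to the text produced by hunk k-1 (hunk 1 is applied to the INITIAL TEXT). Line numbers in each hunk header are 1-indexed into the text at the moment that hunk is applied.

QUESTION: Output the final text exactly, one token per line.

Hunk 1: at line 4 remove [sxf,srwt] add [wbcu,bll] -> 9 lines: llvzu nhfm yml tzu wbcu bll czbo mmk nti
Hunk 2: at line 5 remove [bll] add [ttj] -> 9 lines: llvzu nhfm yml tzu wbcu ttj czbo mmk nti
Hunk 3: at line 3 remove [wbcu,ttj] add [cxawa] -> 8 lines: llvzu nhfm yml tzu cxawa czbo mmk nti
Hunk 4: at line 2 remove [yml,tzu] add [ycpa,cvei,fhy] -> 9 lines: llvzu nhfm ycpa cvei fhy cxawa czbo mmk nti
Hunk 5: at line 3 remove [cvei,fhy] add [hrwh] -> 8 lines: llvzu nhfm ycpa hrwh cxawa czbo mmk nti

Answer: llvzu
nhfm
ycpa
hrwh
cxawa
czbo
mmk
nti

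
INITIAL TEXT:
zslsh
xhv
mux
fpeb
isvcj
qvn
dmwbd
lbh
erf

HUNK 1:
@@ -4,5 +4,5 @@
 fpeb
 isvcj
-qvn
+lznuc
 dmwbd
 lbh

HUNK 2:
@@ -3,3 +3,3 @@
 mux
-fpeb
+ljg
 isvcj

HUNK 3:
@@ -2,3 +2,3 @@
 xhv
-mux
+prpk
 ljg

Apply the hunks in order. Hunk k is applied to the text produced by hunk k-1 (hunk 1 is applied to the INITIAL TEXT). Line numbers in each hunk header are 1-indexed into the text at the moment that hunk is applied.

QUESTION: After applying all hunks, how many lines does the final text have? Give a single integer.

Answer: 9

Derivation:
Hunk 1: at line 4 remove [qvn] add [lznuc] -> 9 lines: zslsh xhv mux fpeb isvcj lznuc dmwbd lbh erf
Hunk 2: at line 3 remove [fpeb] add [ljg] -> 9 lines: zslsh xhv mux ljg isvcj lznuc dmwbd lbh erf
Hunk 3: at line 2 remove [mux] add [prpk] -> 9 lines: zslsh xhv prpk ljg isvcj lznuc dmwbd lbh erf
Final line count: 9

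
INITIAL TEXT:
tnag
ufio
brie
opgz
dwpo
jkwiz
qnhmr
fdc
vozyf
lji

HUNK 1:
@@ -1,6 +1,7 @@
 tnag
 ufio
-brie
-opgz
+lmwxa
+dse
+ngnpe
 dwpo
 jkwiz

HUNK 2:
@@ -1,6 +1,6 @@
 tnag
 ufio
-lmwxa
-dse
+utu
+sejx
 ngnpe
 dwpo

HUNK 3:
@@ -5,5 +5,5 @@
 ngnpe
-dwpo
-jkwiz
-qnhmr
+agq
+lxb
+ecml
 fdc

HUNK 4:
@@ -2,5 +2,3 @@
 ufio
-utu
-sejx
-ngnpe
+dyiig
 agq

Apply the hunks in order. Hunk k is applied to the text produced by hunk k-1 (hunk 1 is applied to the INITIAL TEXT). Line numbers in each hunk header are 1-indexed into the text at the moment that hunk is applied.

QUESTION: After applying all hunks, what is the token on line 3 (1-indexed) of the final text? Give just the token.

Hunk 1: at line 1 remove [brie,opgz] add [lmwxa,dse,ngnpe] -> 11 lines: tnag ufio lmwxa dse ngnpe dwpo jkwiz qnhmr fdc vozyf lji
Hunk 2: at line 1 remove [lmwxa,dse] add [utu,sejx] -> 11 lines: tnag ufio utu sejx ngnpe dwpo jkwiz qnhmr fdc vozyf lji
Hunk 3: at line 5 remove [dwpo,jkwiz,qnhmr] add [agq,lxb,ecml] -> 11 lines: tnag ufio utu sejx ngnpe agq lxb ecml fdc vozyf lji
Hunk 4: at line 2 remove [utu,sejx,ngnpe] add [dyiig] -> 9 lines: tnag ufio dyiig agq lxb ecml fdc vozyf lji
Final line 3: dyiig

Answer: dyiig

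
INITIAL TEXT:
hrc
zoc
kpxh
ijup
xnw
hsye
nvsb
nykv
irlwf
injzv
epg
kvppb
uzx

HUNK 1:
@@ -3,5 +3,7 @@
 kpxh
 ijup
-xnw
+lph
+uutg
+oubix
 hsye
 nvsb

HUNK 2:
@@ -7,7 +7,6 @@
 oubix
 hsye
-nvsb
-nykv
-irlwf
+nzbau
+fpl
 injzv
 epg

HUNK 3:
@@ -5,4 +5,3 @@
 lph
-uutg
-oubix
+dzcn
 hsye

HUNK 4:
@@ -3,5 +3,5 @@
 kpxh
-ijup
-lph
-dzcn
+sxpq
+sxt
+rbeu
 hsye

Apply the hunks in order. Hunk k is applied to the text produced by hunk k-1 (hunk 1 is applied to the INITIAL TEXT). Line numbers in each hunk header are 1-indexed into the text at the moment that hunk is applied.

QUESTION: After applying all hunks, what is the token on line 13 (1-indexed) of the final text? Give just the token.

Hunk 1: at line 3 remove [xnw] add [lph,uutg,oubix] -> 15 lines: hrc zoc kpxh ijup lph uutg oubix hsye nvsb nykv irlwf injzv epg kvppb uzx
Hunk 2: at line 7 remove [nvsb,nykv,irlwf] add [nzbau,fpl] -> 14 lines: hrc zoc kpxh ijup lph uutg oubix hsye nzbau fpl injzv epg kvppb uzx
Hunk 3: at line 5 remove [uutg,oubix] add [dzcn] -> 13 lines: hrc zoc kpxh ijup lph dzcn hsye nzbau fpl injzv epg kvppb uzx
Hunk 4: at line 3 remove [ijup,lph,dzcn] add [sxpq,sxt,rbeu] -> 13 lines: hrc zoc kpxh sxpq sxt rbeu hsye nzbau fpl injzv epg kvppb uzx
Final line 13: uzx

Answer: uzx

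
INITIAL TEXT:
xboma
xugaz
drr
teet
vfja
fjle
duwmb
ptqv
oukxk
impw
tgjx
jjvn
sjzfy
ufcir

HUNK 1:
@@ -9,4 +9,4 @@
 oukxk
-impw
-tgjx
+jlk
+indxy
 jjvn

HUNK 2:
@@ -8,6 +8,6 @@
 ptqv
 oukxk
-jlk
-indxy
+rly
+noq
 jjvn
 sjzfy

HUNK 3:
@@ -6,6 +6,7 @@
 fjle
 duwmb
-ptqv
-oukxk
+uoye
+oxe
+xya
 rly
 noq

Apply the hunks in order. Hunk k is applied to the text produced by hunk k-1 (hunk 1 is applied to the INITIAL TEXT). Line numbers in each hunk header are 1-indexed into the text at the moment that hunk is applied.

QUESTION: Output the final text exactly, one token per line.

Hunk 1: at line 9 remove [impw,tgjx] add [jlk,indxy] -> 14 lines: xboma xugaz drr teet vfja fjle duwmb ptqv oukxk jlk indxy jjvn sjzfy ufcir
Hunk 2: at line 8 remove [jlk,indxy] add [rly,noq] -> 14 lines: xboma xugaz drr teet vfja fjle duwmb ptqv oukxk rly noq jjvn sjzfy ufcir
Hunk 3: at line 6 remove [ptqv,oukxk] add [uoye,oxe,xya] -> 15 lines: xboma xugaz drr teet vfja fjle duwmb uoye oxe xya rly noq jjvn sjzfy ufcir

Answer: xboma
xugaz
drr
teet
vfja
fjle
duwmb
uoye
oxe
xya
rly
noq
jjvn
sjzfy
ufcir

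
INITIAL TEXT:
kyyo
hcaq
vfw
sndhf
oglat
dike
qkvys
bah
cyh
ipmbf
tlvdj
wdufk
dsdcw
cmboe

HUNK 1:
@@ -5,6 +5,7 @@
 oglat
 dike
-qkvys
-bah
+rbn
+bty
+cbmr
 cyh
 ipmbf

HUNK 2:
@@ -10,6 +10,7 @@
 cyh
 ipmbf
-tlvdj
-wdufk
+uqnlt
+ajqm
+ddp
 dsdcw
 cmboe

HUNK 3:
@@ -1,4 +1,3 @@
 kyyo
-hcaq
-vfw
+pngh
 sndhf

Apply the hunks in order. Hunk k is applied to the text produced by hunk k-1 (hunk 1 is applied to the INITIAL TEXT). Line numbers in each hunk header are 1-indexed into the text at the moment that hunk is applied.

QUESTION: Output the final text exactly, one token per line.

Answer: kyyo
pngh
sndhf
oglat
dike
rbn
bty
cbmr
cyh
ipmbf
uqnlt
ajqm
ddp
dsdcw
cmboe

Derivation:
Hunk 1: at line 5 remove [qkvys,bah] add [rbn,bty,cbmr] -> 15 lines: kyyo hcaq vfw sndhf oglat dike rbn bty cbmr cyh ipmbf tlvdj wdufk dsdcw cmboe
Hunk 2: at line 10 remove [tlvdj,wdufk] add [uqnlt,ajqm,ddp] -> 16 lines: kyyo hcaq vfw sndhf oglat dike rbn bty cbmr cyh ipmbf uqnlt ajqm ddp dsdcw cmboe
Hunk 3: at line 1 remove [hcaq,vfw] add [pngh] -> 15 lines: kyyo pngh sndhf oglat dike rbn bty cbmr cyh ipmbf uqnlt ajqm ddp dsdcw cmboe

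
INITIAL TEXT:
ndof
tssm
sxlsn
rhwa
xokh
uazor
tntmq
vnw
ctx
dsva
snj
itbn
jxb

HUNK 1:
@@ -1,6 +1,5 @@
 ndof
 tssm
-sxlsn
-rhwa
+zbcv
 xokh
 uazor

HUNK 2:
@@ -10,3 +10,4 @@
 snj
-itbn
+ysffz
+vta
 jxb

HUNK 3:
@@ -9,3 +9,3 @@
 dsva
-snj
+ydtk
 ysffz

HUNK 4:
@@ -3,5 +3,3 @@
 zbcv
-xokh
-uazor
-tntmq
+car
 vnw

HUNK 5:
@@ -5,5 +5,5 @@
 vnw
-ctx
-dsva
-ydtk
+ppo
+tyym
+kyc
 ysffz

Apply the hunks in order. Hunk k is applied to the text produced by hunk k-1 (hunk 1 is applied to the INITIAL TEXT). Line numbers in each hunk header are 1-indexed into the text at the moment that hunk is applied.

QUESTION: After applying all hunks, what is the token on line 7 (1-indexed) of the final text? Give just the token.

Hunk 1: at line 1 remove [sxlsn,rhwa] add [zbcv] -> 12 lines: ndof tssm zbcv xokh uazor tntmq vnw ctx dsva snj itbn jxb
Hunk 2: at line 10 remove [itbn] add [ysffz,vta] -> 13 lines: ndof tssm zbcv xokh uazor tntmq vnw ctx dsva snj ysffz vta jxb
Hunk 3: at line 9 remove [snj] add [ydtk] -> 13 lines: ndof tssm zbcv xokh uazor tntmq vnw ctx dsva ydtk ysffz vta jxb
Hunk 4: at line 3 remove [xokh,uazor,tntmq] add [car] -> 11 lines: ndof tssm zbcv car vnw ctx dsva ydtk ysffz vta jxb
Hunk 5: at line 5 remove [ctx,dsva,ydtk] add [ppo,tyym,kyc] -> 11 lines: ndof tssm zbcv car vnw ppo tyym kyc ysffz vta jxb
Final line 7: tyym

Answer: tyym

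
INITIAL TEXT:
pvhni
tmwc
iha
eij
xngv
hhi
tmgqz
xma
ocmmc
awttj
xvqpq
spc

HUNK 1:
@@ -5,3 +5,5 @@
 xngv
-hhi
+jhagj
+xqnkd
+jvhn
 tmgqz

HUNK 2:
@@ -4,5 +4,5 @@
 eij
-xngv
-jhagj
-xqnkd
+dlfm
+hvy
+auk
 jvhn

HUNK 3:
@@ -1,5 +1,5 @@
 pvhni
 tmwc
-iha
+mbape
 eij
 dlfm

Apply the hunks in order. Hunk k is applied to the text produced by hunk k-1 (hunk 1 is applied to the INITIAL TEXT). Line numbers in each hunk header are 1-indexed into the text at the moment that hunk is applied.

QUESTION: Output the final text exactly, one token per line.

Hunk 1: at line 5 remove [hhi] add [jhagj,xqnkd,jvhn] -> 14 lines: pvhni tmwc iha eij xngv jhagj xqnkd jvhn tmgqz xma ocmmc awttj xvqpq spc
Hunk 2: at line 4 remove [xngv,jhagj,xqnkd] add [dlfm,hvy,auk] -> 14 lines: pvhni tmwc iha eij dlfm hvy auk jvhn tmgqz xma ocmmc awttj xvqpq spc
Hunk 3: at line 1 remove [iha] add [mbape] -> 14 lines: pvhni tmwc mbape eij dlfm hvy auk jvhn tmgqz xma ocmmc awttj xvqpq spc

Answer: pvhni
tmwc
mbape
eij
dlfm
hvy
auk
jvhn
tmgqz
xma
ocmmc
awttj
xvqpq
spc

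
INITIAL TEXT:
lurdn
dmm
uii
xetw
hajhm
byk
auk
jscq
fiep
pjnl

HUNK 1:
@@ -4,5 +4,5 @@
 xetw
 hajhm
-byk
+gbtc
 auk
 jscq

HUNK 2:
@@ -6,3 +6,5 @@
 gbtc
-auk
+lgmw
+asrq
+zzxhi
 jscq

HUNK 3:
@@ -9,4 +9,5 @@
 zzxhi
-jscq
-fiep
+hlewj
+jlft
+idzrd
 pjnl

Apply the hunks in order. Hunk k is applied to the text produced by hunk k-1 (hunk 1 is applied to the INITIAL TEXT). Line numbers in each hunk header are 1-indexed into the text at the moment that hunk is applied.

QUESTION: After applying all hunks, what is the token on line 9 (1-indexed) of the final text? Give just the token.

Answer: zzxhi

Derivation:
Hunk 1: at line 4 remove [byk] add [gbtc] -> 10 lines: lurdn dmm uii xetw hajhm gbtc auk jscq fiep pjnl
Hunk 2: at line 6 remove [auk] add [lgmw,asrq,zzxhi] -> 12 lines: lurdn dmm uii xetw hajhm gbtc lgmw asrq zzxhi jscq fiep pjnl
Hunk 3: at line 9 remove [jscq,fiep] add [hlewj,jlft,idzrd] -> 13 lines: lurdn dmm uii xetw hajhm gbtc lgmw asrq zzxhi hlewj jlft idzrd pjnl
Final line 9: zzxhi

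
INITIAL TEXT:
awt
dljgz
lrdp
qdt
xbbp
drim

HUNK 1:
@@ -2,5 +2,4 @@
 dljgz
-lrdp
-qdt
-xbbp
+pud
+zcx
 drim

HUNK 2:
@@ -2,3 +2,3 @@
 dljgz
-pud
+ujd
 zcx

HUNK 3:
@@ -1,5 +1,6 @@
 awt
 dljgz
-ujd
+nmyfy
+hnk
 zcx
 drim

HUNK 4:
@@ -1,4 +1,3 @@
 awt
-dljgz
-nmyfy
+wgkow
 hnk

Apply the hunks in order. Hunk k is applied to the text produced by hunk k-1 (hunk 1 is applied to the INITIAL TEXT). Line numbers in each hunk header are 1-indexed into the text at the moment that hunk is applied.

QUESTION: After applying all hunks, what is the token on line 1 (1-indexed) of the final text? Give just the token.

Hunk 1: at line 2 remove [lrdp,qdt,xbbp] add [pud,zcx] -> 5 lines: awt dljgz pud zcx drim
Hunk 2: at line 2 remove [pud] add [ujd] -> 5 lines: awt dljgz ujd zcx drim
Hunk 3: at line 1 remove [ujd] add [nmyfy,hnk] -> 6 lines: awt dljgz nmyfy hnk zcx drim
Hunk 4: at line 1 remove [dljgz,nmyfy] add [wgkow] -> 5 lines: awt wgkow hnk zcx drim
Final line 1: awt

Answer: awt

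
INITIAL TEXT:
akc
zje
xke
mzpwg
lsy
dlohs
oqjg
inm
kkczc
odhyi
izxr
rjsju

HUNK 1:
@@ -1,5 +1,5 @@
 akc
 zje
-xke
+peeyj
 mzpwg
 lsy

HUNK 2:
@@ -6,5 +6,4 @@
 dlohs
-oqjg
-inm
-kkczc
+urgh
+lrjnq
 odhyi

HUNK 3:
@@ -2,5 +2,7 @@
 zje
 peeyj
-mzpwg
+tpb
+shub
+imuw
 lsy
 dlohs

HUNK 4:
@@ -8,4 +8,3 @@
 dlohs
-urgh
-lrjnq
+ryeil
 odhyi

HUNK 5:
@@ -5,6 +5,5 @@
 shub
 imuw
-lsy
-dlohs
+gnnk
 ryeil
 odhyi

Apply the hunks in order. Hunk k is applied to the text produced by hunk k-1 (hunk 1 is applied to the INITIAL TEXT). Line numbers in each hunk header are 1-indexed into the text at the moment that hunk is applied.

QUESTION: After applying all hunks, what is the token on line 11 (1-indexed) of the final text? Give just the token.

Answer: rjsju

Derivation:
Hunk 1: at line 1 remove [xke] add [peeyj] -> 12 lines: akc zje peeyj mzpwg lsy dlohs oqjg inm kkczc odhyi izxr rjsju
Hunk 2: at line 6 remove [oqjg,inm,kkczc] add [urgh,lrjnq] -> 11 lines: akc zje peeyj mzpwg lsy dlohs urgh lrjnq odhyi izxr rjsju
Hunk 3: at line 2 remove [mzpwg] add [tpb,shub,imuw] -> 13 lines: akc zje peeyj tpb shub imuw lsy dlohs urgh lrjnq odhyi izxr rjsju
Hunk 4: at line 8 remove [urgh,lrjnq] add [ryeil] -> 12 lines: akc zje peeyj tpb shub imuw lsy dlohs ryeil odhyi izxr rjsju
Hunk 5: at line 5 remove [lsy,dlohs] add [gnnk] -> 11 lines: akc zje peeyj tpb shub imuw gnnk ryeil odhyi izxr rjsju
Final line 11: rjsju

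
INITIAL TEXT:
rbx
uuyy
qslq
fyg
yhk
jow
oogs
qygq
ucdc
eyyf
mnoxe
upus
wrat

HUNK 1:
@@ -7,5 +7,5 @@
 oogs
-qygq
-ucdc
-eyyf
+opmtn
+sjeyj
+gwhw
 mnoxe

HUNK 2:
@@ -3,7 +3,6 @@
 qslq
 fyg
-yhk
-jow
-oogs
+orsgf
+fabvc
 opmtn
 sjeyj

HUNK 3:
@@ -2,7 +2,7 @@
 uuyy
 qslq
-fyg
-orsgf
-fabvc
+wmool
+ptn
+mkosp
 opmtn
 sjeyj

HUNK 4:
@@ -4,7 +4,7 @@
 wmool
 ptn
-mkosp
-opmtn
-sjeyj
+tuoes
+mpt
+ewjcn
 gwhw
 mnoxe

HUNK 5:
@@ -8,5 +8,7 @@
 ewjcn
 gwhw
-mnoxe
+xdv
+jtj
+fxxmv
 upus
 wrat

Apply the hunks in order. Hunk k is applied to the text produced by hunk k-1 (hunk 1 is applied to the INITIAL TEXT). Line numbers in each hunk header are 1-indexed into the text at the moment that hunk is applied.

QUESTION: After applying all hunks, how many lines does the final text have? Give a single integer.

Hunk 1: at line 7 remove [qygq,ucdc,eyyf] add [opmtn,sjeyj,gwhw] -> 13 lines: rbx uuyy qslq fyg yhk jow oogs opmtn sjeyj gwhw mnoxe upus wrat
Hunk 2: at line 3 remove [yhk,jow,oogs] add [orsgf,fabvc] -> 12 lines: rbx uuyy qslq fyg orsgf fabvc opmtn sjeyj gwhw mnoxe upus wrat
Hunk 3: at line 2 remove [fyg,orsgf,fabvc] add [wmool,ptn,mkosp] -> 12 lines: rbx uuyy qslq wmool ptn mkosp opmtn sjeyj gwhw mnoxe upus wrat
Hunk 4: at line 4 remove [mkosp,opmtn,sjeyj] add [tuoes,mpt,ewjcn] -> 12 lines: rbx uuyy qslq wmool ptn tuoes mpt ewjcn gwhw mnoxe upus wrat
Hunk 5: at line 8 remove [mnoxe] add [xdv,jtj,fxxmv] -> 14 lines: rbx uuyy qslq wmool ptn tuoes mpt ewjcn gwhw xdv jtj fxxmv upus wrat
Final line count: 14

Answer: 14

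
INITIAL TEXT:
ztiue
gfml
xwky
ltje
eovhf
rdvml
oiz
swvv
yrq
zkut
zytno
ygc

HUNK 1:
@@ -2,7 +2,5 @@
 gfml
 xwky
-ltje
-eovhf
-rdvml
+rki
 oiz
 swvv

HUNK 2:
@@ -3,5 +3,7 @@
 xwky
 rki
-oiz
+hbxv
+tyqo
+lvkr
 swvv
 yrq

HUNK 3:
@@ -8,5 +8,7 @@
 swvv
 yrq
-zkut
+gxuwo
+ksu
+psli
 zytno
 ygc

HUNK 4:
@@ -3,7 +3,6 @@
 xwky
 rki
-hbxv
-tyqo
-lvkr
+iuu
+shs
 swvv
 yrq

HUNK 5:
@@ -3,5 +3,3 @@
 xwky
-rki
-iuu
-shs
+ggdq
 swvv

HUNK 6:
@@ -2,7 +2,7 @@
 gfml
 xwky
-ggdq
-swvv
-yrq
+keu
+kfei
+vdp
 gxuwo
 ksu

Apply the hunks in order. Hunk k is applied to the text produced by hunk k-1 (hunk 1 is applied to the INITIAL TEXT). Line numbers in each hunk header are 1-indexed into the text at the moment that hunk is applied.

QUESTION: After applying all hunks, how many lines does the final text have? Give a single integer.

Hunk 1: at line 2 remove [ltje,eovhf,rdvml] add [rki] -> 10 lines: ztiue gfml xwky rki oiz swvv yrq zkut zytno ygc
Hunk 2: at line 3 remove [oiz] add [hbxv,tyqo,lvkr] -> 12 lines: ztiue gfml xwky rki hbxv tyqo lvkr swvv yrq zkut zytno ygc
Hunk 3: at line 8 remove [zkut] add [gxuwo,ksu,psli] -> 14 lines: ztiue gfml xwky rki hbxv tyqo lvkr swvv yrq gxuwo ksu psli zytno ygc
Hunk 4: at line 3 remove [hbxv,tyqo,lvkr] add [iuu,shs] -> 13 lines: ztiue gfml xwky rki iuu shs swvv yrq gxuwo ksu psli zytno ygc
Hunk 5: at line 3 remove [rki,iuu,shs] add [ggdq] -> 11 lines: ztiue gfml xwky ggdq swvv yrq gxuwo ksu psli zytno ygc
Hunk 6: at line 2 remove [ggdq,swvv,yrq] add [keu,kfei,vdp] -> 11 lines: ztiue gfml xwky keu kfei vdp gxuwo ksu psli zytno ygc
Final line count: 11

Answer: 11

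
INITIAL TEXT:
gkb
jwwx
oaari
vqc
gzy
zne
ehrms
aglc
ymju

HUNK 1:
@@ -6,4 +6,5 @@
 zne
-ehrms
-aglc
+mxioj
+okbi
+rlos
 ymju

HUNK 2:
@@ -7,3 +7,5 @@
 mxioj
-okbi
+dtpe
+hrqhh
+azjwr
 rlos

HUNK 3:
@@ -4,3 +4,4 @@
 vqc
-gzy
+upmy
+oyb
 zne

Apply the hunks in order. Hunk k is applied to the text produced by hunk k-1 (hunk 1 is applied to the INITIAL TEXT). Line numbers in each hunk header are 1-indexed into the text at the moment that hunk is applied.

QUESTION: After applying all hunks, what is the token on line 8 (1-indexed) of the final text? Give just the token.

Hunk 1: at line 6 remove [ehrms,aglc] add [mxioj,okbi,rlos] -> 10 lines: gkb jwwx oaari vqc gzy zne mxioj okbi rlos ymju
Hunk 2: at line 7 remove [okbi] add [dtpe,hrqhh,azjwr] -> 12 lines: gkb jwwx oaari vqc gzy zne mxioj dtpe hrqhh azjwr rlos ymju
Hunk 3: at line 4 remove [gzy] add [upmy,oyb] -> 13 lines: gkb jwwx oaari vqc upmy oyb zne mxioj dtpe hrqhh azjwr rlos ymju
Final line 8: mxioj

Answer: mxioj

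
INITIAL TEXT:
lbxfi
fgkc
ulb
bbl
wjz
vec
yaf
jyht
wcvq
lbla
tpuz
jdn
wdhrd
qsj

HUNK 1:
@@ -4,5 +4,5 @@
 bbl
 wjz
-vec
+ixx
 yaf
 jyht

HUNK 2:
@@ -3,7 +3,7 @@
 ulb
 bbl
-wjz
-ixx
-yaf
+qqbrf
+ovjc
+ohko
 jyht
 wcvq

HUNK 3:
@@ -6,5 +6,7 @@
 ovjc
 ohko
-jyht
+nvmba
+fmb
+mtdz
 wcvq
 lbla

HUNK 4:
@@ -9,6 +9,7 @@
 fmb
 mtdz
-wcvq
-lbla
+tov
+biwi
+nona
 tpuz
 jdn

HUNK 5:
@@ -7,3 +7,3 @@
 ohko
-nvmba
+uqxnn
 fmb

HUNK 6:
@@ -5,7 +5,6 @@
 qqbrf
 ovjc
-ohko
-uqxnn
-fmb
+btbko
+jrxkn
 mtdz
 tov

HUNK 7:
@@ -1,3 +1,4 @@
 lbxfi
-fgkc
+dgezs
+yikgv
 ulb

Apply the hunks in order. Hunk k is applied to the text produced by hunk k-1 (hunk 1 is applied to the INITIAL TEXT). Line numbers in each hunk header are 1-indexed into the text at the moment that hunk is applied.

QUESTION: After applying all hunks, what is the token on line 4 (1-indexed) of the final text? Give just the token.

Answer: ulb

Derivation:
Hunk 1: at line 4 remove [vec] add [ixx] -> 14 lines: lbxfi fgkc ulb bbl wjz ixx yaf jyht wcvq lbla tpuz jdn wdhrd qsj
Hunk 2: at line 3 remove [wjz,ixx,yaf] add [qqbrf,ovjc,ohko] -> 14 lines: lbxfi fgkc ulb bbl qqbrf ovjc ohko jyht wcvq lbla tpuz jdn wdhrd qsj
Hunk 3: at line 6 remove [jyht] add [nvmba,fmb,mtdz] -> 16 lines: lbxfi fgkc ulb bbl qqbrf ovjc ohko nvmba fmb mtdz wcvq lbla tpuz jdn wdhrd qsj
Hunk 4: at line 9 remove [wcvq,lbla] add [tov,biwi,nona] -> 17 lines: lbxfi fgkc ulb bbl qqbrf ovjc ohko nvmba fmb mtdz tov biwi nona tpuz jdn wdhrd qsj
Hunk 5: at line 7 remove [nvmba] add [uqxnn] -> 17 lines: lbxfi fgkc ulb bbl qqbrf ovjc ohko uqxnn fmb mtdz tov biwi nona tpuz jdn wdhrd qsj
Hunk 6: at line 5 remove [ohko,uqxnn,fmb] add [btbko,jrxkn] -> 16 lines: lbxfi fgkc ulb bbl qqbrf ovjc btbko jrxkn mtdz tov biwi nona tpuz jdn wdhrd qsj
Hunk 7: at line 1 remove [fgkc] add [dgezs,yikgv] -> 17 lines: lbxfi dgezs yikgv ulb bbl qqbrf ovjc btbko jrxkn mtdz tov biwi nona tpuz jdn wdhrd qsj
Final line 4: ulb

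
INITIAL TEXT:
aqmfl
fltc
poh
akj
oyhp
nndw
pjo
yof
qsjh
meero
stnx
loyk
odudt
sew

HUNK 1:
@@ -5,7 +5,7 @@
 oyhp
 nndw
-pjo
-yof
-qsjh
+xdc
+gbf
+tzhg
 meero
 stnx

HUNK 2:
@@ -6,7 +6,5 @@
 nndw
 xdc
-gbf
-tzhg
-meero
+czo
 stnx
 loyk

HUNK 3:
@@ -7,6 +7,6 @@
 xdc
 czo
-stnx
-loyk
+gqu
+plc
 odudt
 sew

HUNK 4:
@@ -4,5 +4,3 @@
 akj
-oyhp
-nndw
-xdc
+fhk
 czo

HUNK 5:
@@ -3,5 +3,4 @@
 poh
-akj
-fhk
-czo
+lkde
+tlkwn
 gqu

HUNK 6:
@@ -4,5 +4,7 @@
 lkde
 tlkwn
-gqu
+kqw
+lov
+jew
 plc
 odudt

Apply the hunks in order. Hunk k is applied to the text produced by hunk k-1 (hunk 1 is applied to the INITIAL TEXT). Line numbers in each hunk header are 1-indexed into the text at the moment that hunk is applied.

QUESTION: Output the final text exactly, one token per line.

Hunk 1: at line 5 remove [pjo,yof,qsjh] add [xdc,gbf,tzhg] -> 14 lines: aqmfl fltc poh akj oyhp nndw xdc gbf tzhg meero stnx loyk odudt sew
Hunk 2: at line 6 remove [gbf,tzhg,meero] add [czo] -> 12 lines: aqmfl fltc poh akj oyhp nndw xdc czo stnx loyk odudt sew
Hunk 3: at line 7 remove [stnx,loyk] add [gqu,plc] -> 12 lines: aqmfl fltc poh akj oyhp nndw xdc czo gqu plc odudt sew
Hunk 4: at line 4 remove [oyhp,nndw,xdc] add [fhk] -> 10 lines: aqmfl fltc poh akj fhk czo gqu plc odudt sew
Hunk 5: at line 3 remove [akj,fhk,czo] add [lkde,tlkwn] -> 9 lines: aqmfl fltc poh lkde tlkwn gqu plc odudt sew
Hunk 6: at line 4 remove [gqu] add [kqw,lov,jew] -> 11 lines: aqmfl fltc poh lkde tlkwn kqw lov jew plc odudt sew

Answer: aqmfl
fltc
poh
lkde
tlkwn
kqw
lov
jew
plc
odudt
sew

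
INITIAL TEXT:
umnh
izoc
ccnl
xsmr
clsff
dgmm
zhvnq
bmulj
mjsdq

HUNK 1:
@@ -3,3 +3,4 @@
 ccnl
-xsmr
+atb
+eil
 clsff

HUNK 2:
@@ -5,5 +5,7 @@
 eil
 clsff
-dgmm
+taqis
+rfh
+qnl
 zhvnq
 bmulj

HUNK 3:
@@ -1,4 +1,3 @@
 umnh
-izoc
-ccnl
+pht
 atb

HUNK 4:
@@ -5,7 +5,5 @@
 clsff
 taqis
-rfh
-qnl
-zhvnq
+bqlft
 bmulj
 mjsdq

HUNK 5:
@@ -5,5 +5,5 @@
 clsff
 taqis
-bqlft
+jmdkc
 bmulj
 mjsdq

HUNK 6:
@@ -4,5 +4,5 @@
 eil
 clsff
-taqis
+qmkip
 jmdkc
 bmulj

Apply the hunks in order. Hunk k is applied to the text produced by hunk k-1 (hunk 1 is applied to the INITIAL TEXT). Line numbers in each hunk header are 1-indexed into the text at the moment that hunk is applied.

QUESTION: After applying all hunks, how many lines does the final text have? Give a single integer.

Hunk 1: at line 3 remove [xsmr] add [atb,eil] -> 10 lines: umnh izoc ccnl atb eil clsff dgmm zhvnq bmulj mjsdq
Hunk 2: at line 5 remove [dgmm] add [taqis,rfh,qnl] -> 12 lines: umnh izoc ccnl atb eil clsff taqis rfh qnl zhvnq bmulj mjsdq
Hunk 3: at line 1 remove [izoc,ccnl] add [pht] -> 11 lines: umnh pht atb eil clsff taqis rfh qnl zhvnq bmulj mjsdq
Hunk 4: at line 5 remove [rfh,qnl,zhvnq] add [bqlft] -> 9 lines: umnh pht atb eil clsff taqis bqlft bmulj mjsdq
Hunk 5: at line 5 remove [bqlft] add [jmdkc] -> 9 lines: umnh pht atb eil clsff taqis jmdkc bmulj mjsdq
Hunk 6: at line 4 remove [taqis] add [qmkip] -> 9 lines: umnh pht atb eil clsff qmkip jmdkc bmulj mjsdq
Final line count: 9

Answer: 9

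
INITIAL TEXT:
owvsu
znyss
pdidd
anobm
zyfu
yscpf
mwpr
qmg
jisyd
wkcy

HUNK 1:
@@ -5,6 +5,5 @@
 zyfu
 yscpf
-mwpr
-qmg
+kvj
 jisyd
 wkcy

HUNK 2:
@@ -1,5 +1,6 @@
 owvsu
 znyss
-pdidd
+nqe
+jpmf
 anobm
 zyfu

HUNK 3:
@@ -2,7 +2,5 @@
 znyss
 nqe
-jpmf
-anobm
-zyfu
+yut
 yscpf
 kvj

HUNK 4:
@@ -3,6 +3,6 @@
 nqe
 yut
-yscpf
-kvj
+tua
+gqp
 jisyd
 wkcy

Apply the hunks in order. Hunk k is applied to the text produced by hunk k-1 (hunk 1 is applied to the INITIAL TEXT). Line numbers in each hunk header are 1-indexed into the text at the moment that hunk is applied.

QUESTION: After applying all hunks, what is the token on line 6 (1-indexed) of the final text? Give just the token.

Hunk 1: at line 5 remove [mwpr,qmg] add [kvj] -> 9 lines: owvsu znyss pdidd anobm zyfu yscpf kvj jisyd wkcy
Hunk 2: at line 1 remove [pdidd] add [nqe,jpmf] -> 10 lines: owvsu znyss nqe jpmf anobm zyfu yscpf kvj jisyd wkcy
Hunk 3: at line 2 remove [jpmf,anobm,zyfu] add [yut] -> 8 lines: owvsu znyss nqe yut yscpf kvj jisyd wkcy
Hunk 4: at line 3 remove [yscpf,kvj] add [tua,gqp] -> 8 lines: owvsu znyss nqe yut tua gqp jisyd wkcy
Final line 6: gqp

Answer: gqp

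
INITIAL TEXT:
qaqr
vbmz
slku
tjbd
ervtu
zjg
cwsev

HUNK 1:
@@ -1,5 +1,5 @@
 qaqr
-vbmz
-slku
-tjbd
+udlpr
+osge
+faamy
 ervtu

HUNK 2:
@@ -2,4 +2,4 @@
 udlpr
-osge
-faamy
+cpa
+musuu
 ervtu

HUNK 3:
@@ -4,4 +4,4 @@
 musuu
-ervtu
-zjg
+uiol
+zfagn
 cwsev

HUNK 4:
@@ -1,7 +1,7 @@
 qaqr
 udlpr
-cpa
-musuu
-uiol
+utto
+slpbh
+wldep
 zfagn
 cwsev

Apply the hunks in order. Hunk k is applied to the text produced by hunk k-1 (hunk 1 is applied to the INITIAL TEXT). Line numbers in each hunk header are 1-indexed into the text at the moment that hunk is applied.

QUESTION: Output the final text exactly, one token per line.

Hunk 1: at line 1 remove [vbmz,slku,tjbd] add [udlpr,osge,faamy] -> 7 lines: qaqr udlpr osge faamy ervtu zjg cwsev
Hunk 2: at line 2 remove [osge,faamy] add [cpa,musuu] -> 7 lines: qaqr udlpr cpa musuu ervtu zjg cwsev
Hunk 3: at line 4 remove [ervtu,zjg] add [uiol,zfagn] -> 7 lines: qaqr udlpr cpa musuu uiol zfagn cwsev
Hunk 4: at line 1 remove [cpa,musuu,uiol] add [utto,slpbh,wldep] -> 7 lines: qaqr udlpr utto slpbh wldep zfagn cwsev

Answer: qaqr
udlpr
utto
slpbh
wldep
zfagn
cwsev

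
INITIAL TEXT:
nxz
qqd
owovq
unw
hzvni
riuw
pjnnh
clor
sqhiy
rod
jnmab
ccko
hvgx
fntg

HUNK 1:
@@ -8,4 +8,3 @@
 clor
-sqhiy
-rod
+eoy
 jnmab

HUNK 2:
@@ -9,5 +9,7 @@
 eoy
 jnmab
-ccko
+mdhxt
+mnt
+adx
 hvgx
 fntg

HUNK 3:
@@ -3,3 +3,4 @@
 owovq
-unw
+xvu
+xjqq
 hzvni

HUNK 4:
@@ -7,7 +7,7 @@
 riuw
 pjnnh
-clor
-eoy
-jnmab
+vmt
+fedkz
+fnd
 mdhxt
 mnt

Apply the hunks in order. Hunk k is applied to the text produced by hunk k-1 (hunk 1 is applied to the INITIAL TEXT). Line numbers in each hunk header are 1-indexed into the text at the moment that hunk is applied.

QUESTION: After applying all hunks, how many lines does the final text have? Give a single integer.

Answer: 16

Derivation:
Hunk 1: at line 8 remove [sqhiy,rod] add [eoy] -> 13 lines: nxz qqd owovq unw hzvni riuw pjnnh clor eoy jnmab ccko hvgx fntg
Hunk 2: at line 9 remove [ccko] add [mdhxt,mnt,adx] -> 15 lines: nxz qqd owovq unw hzvni riuw pjnnh clor eoy jnmab mdhxt mnt adx hvgx fntg
Hunk 3: at line 3 remove [unw] add [xvu,xjqq] -> 16 lines: nxz qqd owovq xvu xjqq hzvni riuw pjnnh clor eoy jnmab mdhxt mnt adx hvgx fntg
Hunk 4: at line 7 remove [clor,eoy,jnmab] add [vmt,fedkz,fnd] -> 16 lines: nxz qqd owovq xvu xjqq hzvni riuw pjnnh vmt fedkz fnd mdhxt mnt adx hvgx fntg
Final line count: 16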